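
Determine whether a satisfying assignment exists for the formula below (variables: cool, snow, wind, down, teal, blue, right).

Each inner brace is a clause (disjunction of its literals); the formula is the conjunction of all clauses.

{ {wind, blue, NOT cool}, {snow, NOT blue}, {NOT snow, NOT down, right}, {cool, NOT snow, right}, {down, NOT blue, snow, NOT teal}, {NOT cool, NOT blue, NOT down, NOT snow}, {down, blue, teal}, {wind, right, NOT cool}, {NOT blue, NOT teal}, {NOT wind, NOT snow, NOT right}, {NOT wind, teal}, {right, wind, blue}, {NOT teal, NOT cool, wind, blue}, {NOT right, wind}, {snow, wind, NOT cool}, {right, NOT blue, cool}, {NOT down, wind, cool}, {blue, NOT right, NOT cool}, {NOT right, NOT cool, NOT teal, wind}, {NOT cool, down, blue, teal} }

Satisfiable

Suppose snow = false.
(NOT blue) alone gives blue = false.
Suppose wind = true.
(teal) alone gives teal = true.
Suppose right = false.
No clause remains; cool, down are free.
A satisfying assignment: cool ↦ false, snow ↦ false, wind ↦ true, down ↦ true, teal ↦ true, blue ↦ false, right ↦ false.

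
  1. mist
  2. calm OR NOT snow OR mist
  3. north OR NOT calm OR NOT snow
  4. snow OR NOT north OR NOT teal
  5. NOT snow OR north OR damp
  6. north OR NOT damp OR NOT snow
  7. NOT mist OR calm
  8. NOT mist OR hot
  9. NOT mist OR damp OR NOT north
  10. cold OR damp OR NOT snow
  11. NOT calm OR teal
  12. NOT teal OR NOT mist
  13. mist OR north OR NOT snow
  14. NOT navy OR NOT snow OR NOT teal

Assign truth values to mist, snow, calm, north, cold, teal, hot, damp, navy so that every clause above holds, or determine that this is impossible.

The clause (mist) is unit, so mist = true.
The clause (calm) is unit, so calm = true.
The clause (hot) is unit, so hot = true.
The clause (teal) is unit, so teal = true.
That conflicts with the unit clause (NOT teal).

UNSATISFIABLE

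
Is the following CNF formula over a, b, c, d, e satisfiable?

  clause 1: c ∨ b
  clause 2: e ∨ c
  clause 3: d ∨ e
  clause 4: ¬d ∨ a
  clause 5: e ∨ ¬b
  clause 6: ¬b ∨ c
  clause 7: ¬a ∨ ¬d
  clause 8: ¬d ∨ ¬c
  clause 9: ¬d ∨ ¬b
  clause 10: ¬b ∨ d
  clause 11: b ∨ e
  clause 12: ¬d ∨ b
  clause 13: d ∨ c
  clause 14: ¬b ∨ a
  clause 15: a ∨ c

Yes, satisfiable

Try c = True.
Unit clause (¬d) forces d = False.
Unit clause (e) forces e = True.
Unit clause (¬b) forces b = False.
Every clause is now satisfied; a is unconstrained.
A satisfying assignment: a ↦ True; b ↦ False; c ↦ True; d ↦ False; e ↦ True.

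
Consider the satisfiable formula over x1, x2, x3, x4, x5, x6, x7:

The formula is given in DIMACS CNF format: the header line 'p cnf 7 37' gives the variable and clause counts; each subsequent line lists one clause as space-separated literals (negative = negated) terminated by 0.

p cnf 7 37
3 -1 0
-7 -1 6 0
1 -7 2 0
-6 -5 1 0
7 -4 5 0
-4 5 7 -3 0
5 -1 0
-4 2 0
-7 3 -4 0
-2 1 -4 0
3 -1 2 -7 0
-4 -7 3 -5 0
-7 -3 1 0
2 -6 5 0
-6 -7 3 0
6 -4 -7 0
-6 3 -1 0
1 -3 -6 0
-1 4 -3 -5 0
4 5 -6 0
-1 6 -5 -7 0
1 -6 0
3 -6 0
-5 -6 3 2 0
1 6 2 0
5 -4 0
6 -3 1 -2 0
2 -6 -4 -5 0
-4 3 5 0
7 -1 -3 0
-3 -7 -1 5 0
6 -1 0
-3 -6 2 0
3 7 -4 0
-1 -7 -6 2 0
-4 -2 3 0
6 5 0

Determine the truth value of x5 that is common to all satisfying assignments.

Suppose x5 = False.
(¬x1) alone gives x1 = False.
(¬x6) alone gives x6 = False.
Now (x6) is unsatisfied and unit — conflict.
So every satisfying assignment has x5 = True.

True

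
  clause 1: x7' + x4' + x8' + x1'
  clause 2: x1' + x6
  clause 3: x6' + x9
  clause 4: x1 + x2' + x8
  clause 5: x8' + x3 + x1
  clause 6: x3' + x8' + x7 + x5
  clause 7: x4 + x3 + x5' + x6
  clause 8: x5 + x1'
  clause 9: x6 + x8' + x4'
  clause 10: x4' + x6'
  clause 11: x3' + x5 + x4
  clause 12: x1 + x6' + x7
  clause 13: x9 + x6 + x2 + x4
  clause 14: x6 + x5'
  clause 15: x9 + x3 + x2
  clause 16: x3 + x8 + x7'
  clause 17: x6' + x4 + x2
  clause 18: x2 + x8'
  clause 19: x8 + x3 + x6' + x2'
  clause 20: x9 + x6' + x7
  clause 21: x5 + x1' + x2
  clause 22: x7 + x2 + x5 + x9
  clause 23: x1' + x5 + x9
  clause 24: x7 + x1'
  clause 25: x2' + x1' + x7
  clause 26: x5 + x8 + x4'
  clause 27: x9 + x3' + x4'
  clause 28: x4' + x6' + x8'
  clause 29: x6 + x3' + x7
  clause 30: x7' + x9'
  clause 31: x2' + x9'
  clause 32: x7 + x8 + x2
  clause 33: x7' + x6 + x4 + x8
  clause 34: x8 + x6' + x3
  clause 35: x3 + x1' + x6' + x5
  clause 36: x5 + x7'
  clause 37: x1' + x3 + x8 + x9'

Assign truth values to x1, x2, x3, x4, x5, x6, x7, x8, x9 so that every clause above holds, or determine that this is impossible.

UNSATISFIABLE

Suppose x1 = 0.
Suppose x6 = 0.
Unit clause (x5') forces x5 = 0.
Unit clause (x7') forces x7 = 0.
Unit clause (x3') forces x3 = 0.
Unit clause (x8') forces x8 = 0.
Unit clause (x2') forces x2 = 0.
That conflicts with the unit clause (x2).
That branch fails; take x6 = 1 instead.
Unit clause (x9) forces x9 = 1.
Unit clause (x4') forces x4 = 0.
Unit clause (x7) forces x7 = 1.
That conflicts with the unit clause (x7').
Either choice for x6 ends in contradiction.
That branch fails; take x1 = 1 instead.
Unit clause (x6) forces x6 = 1.
Unit clause (x9) forces x9 = 1.
Unit clause (x5) forces x5 = 1.
Unit clause (x4') forces x4 = 0.
Unit clause (x2) forces x2 = 1.
That conflicts with the unit clause (x2').
Either choice for x1 ends in contradiction.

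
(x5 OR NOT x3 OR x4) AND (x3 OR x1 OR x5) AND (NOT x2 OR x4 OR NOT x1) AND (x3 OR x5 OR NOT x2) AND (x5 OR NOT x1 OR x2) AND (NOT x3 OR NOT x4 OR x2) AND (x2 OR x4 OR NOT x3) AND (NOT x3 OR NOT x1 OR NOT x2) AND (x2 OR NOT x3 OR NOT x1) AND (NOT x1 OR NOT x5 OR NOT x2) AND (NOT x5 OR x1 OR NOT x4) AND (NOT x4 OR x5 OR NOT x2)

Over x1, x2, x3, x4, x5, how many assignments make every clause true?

There are 2^5 = 32 truth assignments over (x1, x2, x3, x4, x5).
Split on x1. With x1 = true, the clauses containing x1 are satisfied and NOT x1 drops from the rest; 2 of the 2^4 = 16 assignments to the other variables satisfy what remains.
With x1 = false, by the same count on the reduced clause set, 3 assignments work.
(One model: x1=F, x2=F, x3=F, x4=F, x5=T.)
Total: 2 + 3 = 5.

5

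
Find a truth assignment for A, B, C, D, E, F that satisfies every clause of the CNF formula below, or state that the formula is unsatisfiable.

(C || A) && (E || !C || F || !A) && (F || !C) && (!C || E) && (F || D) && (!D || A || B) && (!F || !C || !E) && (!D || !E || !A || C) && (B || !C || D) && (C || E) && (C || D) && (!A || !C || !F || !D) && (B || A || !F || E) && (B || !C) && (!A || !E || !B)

UNSATISFIABLE

Try C = true.
(F) alone gives F = true.
(E) alone gives E = true.
That conflicts with the unit clause (!E).
Backtrack on C: now try C = false.
(A) alone gives A = true.
(E) alone gives E = true.
(!D) alone gives D = false.
That conflicts with the unit clause (D).
Neither C = true nor C = false works.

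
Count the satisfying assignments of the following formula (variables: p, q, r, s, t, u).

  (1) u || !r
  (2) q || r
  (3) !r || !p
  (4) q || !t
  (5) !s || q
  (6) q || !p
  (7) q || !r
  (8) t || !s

15

There are 2^6 = 64 truth assignments over (p, q, r, s, t, u).
Split on r. With r = true, the clauses containing r are satisfied and !r drops from the rest; 3 of the 2^5 = 32 assignments to the other variables satisfy what remains.
With r = false, by the same count on the reduced clause set, 12 assignments work.
Total: 3 + 12 = 15.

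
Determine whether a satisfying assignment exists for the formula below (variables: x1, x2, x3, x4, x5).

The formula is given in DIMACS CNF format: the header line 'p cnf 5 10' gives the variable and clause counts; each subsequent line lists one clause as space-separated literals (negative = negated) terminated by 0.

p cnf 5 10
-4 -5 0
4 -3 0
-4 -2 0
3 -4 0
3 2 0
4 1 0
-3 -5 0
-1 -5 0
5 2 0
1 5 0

Case x4 = False:
From the singleton clause (¬x3), x3 = False.
From the singleton clause (x2), x2 = True.
From the singleton clause (x1), x1 = True.
From the singleton clause (¬x5), x5 = False.
This assignment satisfies each clause.
A satisfying assignment: x1=True, x2=True, x3=False, x4=False, x5=False.

Yes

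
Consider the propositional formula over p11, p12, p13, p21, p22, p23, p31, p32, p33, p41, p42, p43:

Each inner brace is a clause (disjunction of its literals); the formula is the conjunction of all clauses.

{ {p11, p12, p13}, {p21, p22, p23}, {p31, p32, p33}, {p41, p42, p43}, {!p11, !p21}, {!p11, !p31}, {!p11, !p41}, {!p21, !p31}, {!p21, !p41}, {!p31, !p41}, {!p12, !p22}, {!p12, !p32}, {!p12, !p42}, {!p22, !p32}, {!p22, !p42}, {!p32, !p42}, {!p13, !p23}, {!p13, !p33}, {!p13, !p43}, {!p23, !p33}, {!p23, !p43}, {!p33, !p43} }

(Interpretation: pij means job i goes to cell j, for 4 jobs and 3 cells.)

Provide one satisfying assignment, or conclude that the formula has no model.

Try p11 = false.
Try p12 = true.
(!p22) alone gives p22 = false.
(!p32) alone gives p32 = false.
(!p42) alone gives p42 = false.
Try p21 = true.
(!p31) alone gives p31 = false.
(p33) alone gives p33 = true.
(!p41) alone gives p41 = false.
(p43) alone gives p43 = true.
That conflicts with the unit clause (!p43).
So p21 must be the other value — set p21 = false.
(p23) alone gives p23 = true.
(!p13) alone gives p13 = false.
(!p33) alone gives p33 = false.
(p31) alone gives p31 = true.
(!p41) alone gives p41 = false.
(p43) alone gives p43 = true.
That conflicts with the unit clause (!p43).
Neither p21 = true nor p21 = false works.
So p12 must be the other value — set p12 = false.
(p13) alone gives p13 = true.
(!p23) alone gives p23 = false.
(!p33) alone gives p33 = false.
(!p43) alone gives p43 = false.
Try p21 = true.
(!p31) alone gives p31 = false.
(p32) alone gives p32 = true.
(!p41) alone gives p41 = false.
(p42) alone gives p42 = true.
That conflicts with the unit clause (!p42).
So p21 must be the other value — set p21 = false.
(p22) alone gives p22 = true.
(!p32) alone gives p32 = false.
(p31) alone gives p31 = true.
(!p41) alone gives p41 = false.
(p42) alone gives p42 = true.
That conflicts with the unit clause (!p42).
Neither p21 = true nor p21 = false works.
Neither p12 = true nor p12 = false works.
So p11 must be the other value — set p11 = true.
(!p21) alone gives p21 = false.
(!p31) alone gives p31 = false.
(!p41) alone gives p41 = false.
Try p22 = true.
(!p12) alone gives p12 = false.
(!p32) alone gives p32 = false.
(p33) alone gives p33 = true.
(!p42) alone gives p42 = false.
(p43) alone gives p43 = true.
That conflicts with the unit clause (!p43).
So p22 must be the other value — set p22 = false.
(p23) alone gives p23 = true.
(!p13) alone gives p13 = false.
(!p33) alone gives p33 = false.
(p32) alone gives p32 = true.
(!p12) alone gives p12 = false.
(!p42) alone gives p42 = false.
(p43) alone gives p43 = true.
That conflicts with the unit clause (!p43).
Neither p22 = true nor p22 = false works.
Neither p11 = true nor p11 = false works.

UNSATISFIABLE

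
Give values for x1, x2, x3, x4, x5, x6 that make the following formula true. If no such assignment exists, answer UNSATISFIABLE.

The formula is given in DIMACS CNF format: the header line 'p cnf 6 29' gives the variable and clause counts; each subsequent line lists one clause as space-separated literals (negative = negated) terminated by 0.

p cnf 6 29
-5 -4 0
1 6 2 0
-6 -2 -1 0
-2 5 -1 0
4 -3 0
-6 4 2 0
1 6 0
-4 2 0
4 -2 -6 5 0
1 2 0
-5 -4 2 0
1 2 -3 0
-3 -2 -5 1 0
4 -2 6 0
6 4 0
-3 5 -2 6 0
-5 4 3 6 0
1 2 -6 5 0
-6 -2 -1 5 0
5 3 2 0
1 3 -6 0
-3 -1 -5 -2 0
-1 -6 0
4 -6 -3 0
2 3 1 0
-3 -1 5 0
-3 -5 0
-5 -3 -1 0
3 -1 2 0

Try x5 = False.
Try x2 = True.
Unit clause (¬x1) forces x1 = False.
Unit clause (x6) forces x6 = True.
Unit clause (x4) forces x4 = True.
Unit clause (x3) forces x3 = True.
Every clause now holds.

x1 ↦ False; x2 ↦ True; x3 ↦ True; x4 ↦ True; x5 ↦ False; x6 ↦ True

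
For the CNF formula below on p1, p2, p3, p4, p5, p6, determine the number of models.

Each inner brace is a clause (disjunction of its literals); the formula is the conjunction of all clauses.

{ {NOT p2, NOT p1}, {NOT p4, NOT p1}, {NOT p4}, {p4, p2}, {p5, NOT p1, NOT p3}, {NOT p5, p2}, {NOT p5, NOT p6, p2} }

8

There are 2^6 = 64 truth assignments over (p1, p2, p3, p4, p5, p6).
Split on p4. With p4 = true, the clauses containing p4 are satisfied and NOT p4 drops from the rest; 0 of the 2^5 = 32 assignments to the other variables satisfy what remains.
With p4 = false, by the same count on the reduced clause set, 8 assignments work.
Total: 0 + 8 = 8.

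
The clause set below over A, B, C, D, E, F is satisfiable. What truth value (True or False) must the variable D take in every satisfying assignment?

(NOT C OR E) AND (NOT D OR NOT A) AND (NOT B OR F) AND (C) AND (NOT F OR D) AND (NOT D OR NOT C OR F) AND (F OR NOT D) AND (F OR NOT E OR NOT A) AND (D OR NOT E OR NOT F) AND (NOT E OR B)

True

Suppose D = false.
The clause (C) is unit, so C = true.
The clause (E) is unit, so E = true.
The clause (NOT F) is unit, so F = false.
The clause (NOT B) is unit, so B = false.
That conflicts with the unit clause (B).
So every satisfying assignment has D = True.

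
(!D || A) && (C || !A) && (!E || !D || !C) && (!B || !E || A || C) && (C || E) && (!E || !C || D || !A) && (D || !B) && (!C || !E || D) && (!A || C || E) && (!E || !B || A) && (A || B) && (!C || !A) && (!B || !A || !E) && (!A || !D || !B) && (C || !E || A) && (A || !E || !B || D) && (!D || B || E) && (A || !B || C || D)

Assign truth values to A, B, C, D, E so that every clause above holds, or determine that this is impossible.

UNSATISFIABLE

Branch on D: set D = false.
Unit clause (!B) forces B = false.
Unit clause (A) forces A = true.
Unit clause (C) forces C = true.
But (!C) is also a unit clause — contradiction.
Undo D and try D = true.
Unit clause (A) forces A = true.
Unit clause (C) forces C = true.
But (!C) is also a unit clause — contradiction.
Either choice for D ends in contradiction.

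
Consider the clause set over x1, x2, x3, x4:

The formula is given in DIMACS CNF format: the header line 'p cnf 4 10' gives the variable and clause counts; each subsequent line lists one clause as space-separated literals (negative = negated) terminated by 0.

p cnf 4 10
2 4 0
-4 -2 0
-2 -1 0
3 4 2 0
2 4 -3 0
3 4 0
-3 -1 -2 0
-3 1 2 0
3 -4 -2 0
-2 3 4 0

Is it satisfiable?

Yes

Case x2 = False:
(x4) alone gives x4 = True.
Case x3 = False:
All clauses hold; x1 can take either value.
A satisfying assignment: x1: True; x2: False; x3: False; x4: True.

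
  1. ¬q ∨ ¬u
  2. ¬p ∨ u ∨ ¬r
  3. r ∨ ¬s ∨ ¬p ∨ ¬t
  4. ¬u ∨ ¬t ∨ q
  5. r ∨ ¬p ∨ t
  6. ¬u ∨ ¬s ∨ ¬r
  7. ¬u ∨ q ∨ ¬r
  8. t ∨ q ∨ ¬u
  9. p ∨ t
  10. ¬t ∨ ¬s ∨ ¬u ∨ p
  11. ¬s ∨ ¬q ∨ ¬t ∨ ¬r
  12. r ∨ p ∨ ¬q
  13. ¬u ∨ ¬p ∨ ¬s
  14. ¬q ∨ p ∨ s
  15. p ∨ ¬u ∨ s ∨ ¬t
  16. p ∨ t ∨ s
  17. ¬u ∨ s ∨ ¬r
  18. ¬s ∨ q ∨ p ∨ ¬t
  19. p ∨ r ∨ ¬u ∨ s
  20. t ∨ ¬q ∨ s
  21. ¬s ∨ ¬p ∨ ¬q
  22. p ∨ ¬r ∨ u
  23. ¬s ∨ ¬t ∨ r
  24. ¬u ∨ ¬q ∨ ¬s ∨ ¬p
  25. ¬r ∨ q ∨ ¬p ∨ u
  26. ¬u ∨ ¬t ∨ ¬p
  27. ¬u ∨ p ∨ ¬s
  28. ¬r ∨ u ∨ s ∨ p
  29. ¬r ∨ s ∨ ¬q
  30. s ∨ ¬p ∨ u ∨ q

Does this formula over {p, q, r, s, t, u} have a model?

Branch on q: set q = True.
The clause (¬u) is unit, so u = False.
Branch on p: set p = True.
The clause (¬r) is unit, so r = False.
The clause (t) is unit, so t = True.
The clause (¬s) is unit, so s = False.
Every clause now holds.
A satisfying assignment: p ↦ True, q ↦ True, r ↦ False, s ↦ False, t ↦ True, u ↦ False.

Yes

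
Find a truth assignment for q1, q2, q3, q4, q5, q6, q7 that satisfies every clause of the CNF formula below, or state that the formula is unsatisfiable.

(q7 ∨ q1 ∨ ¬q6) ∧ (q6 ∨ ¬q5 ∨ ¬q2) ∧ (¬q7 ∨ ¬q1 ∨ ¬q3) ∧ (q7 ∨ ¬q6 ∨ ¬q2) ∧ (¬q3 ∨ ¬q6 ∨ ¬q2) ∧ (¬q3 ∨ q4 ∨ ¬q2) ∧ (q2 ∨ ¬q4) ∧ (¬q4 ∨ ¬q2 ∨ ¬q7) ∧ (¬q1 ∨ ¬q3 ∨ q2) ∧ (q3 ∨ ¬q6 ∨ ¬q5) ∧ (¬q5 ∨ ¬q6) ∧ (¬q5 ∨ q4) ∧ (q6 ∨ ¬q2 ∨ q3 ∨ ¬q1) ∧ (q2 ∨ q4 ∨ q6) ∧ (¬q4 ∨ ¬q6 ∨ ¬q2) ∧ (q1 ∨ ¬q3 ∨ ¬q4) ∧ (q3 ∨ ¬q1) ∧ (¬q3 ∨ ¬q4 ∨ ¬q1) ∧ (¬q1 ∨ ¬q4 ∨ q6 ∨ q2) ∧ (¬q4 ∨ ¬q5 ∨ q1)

q1=False, q2=True, q3=False, q4=True, q5=False, q6=False, q7=False

Suppose q2 = True.
Suppose q6 = False.
From the singleton clause (¬q5), q5 = False.
Suppose q3 = False.
From the singleton clause (¬q1), q1 = False.
Suppose q4 = True.
From the singleton clause (¬q7), q7 = False.
This assignment satisfies each clause.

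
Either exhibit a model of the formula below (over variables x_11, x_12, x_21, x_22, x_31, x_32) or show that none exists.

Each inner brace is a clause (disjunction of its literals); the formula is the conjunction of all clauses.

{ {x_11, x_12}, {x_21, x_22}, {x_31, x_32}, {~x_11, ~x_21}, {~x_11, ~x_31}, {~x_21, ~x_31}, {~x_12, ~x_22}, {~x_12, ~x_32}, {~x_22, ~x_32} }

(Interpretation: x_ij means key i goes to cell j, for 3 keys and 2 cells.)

Suppose x_11 = 1.
(~x_21) alone gives x_21 = 0.
(x_22) alone gives x_22 = 1.
(~x_31) alone gives x_31 = 0.
(x_32) alone gives x_32 = 1.
Now (~x_32) is unsatisfied and unit — conflict.
Backtrack on x_11: now try x_11 = 0.
(x_12) alone gives x_12 = 1.
(~x_22) alone gives x_22 = 0.
(x_21) alone gives x_21 = 1.
(~x_31) alone gives x_31 = 0.
(x_32) alone gives x_32 = 1.
Now (~x_32) is unsatisfied and unit — conflict.
Neither x_11 = 1 nor x_11 = 0 works.

UNSATISFIABLE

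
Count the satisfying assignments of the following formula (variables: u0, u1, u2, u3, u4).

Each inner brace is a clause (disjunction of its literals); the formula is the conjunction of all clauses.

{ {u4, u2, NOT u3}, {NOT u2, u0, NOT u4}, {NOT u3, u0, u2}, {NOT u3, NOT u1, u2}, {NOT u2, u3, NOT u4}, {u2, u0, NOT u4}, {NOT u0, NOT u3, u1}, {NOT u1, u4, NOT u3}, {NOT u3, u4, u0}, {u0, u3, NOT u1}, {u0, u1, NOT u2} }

8

There are 2^5 = 32 truth assignments over (u0, u1, u2, u3, u4).
Split on u3. With u3 = true, the clauses containing u3 are satisfied and NOT u3 drops from the rest; 1 of the 2^4 = 16 assignments to the other variables satisfy what remains.
With u3 = false, by the same count on the reduced clause set, 7 assignments work.
(One model: u0=F, u1=F, u2=F, u3=F, u4=F.)
Total: 1 + 7 = 8.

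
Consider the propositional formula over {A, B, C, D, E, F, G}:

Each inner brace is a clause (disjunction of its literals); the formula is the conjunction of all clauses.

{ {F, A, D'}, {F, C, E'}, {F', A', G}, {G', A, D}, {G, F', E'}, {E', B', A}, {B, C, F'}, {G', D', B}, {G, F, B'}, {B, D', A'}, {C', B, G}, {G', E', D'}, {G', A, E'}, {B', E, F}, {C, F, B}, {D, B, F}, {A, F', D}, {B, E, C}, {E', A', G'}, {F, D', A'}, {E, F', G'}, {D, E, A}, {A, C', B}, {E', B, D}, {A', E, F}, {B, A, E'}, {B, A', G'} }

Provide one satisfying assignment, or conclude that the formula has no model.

A ↦ 0; B ↦ 1; C ↦ 0; D ↦ 1; E ↦ 0; F ↦ 1; G ↦ 0

Suppose F = 1.
Suppose A = 0.
(D) alone gives D = 1.
Suppose G = 0.
(E') alone gives E = 0.
Suppose B = 1.
All clauses hold; C can take either value.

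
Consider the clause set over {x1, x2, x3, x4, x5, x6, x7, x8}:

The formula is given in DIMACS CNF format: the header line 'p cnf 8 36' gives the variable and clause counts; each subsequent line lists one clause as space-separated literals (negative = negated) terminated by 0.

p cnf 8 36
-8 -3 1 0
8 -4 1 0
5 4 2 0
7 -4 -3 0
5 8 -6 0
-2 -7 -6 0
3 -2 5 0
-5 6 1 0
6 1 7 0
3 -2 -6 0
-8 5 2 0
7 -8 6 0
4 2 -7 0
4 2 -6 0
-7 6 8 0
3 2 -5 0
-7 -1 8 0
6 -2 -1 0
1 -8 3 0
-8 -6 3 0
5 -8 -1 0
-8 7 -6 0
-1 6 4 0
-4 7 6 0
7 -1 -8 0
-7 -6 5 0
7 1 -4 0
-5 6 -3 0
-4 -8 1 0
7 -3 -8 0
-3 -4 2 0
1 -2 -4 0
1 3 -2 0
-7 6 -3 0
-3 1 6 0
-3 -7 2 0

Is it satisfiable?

Branch on x8: set x8 = False.
Branch on x4: set x4 = False.
Branch on x5: set x5 = True.
Branch on x6: set x6 = True.
(x2) alone gives x2 = True.
(¬x7) alone gives x7 = False.
(x3) alone gives x3 = True.
No clause remains; x1 is free.
A satisfying assignment: x1 ↦ True, x2 ↦ True, x3 ↦ True, x4 ↦ False, x5 ↦ True, x6 ↦ True, x7 ↦ False, x8 ↦ False.

Yes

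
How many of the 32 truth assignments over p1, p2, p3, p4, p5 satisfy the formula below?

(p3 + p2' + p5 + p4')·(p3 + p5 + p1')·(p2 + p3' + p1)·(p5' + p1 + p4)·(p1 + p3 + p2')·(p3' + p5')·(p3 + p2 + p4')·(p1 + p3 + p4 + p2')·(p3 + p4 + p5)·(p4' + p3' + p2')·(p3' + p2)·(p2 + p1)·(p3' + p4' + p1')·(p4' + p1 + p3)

There are 2^5 = 32 truth assignments over (p1, p2, p3, p4, p5).
Split on p4. With p4 = 1, the clauses containing p4 are satisfied and p4' drops from the rest; 1 of the 2^4 = 16 assignments to the other variables satisfy what remains.
With p4 = 0, by the same count on the reduced clause set, 4 assignments work.
Total: 1 + 4 = 5.

5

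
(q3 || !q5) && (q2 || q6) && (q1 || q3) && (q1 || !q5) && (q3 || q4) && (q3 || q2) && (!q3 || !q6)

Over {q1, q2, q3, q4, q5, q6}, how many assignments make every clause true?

8

There are 2^6 = 64 truth assignments over (q1, q2, q3, q4, q5, q6).
Split on q4. With q4 = true, the clauses containing q4 are satisfied and !q4 drops from the rest; 5 of the 2^5 = 32 assignments to the other variables satisfy what remains.
With q4 = false, by the same count on the reduced clause set, 3 assignments work.
Total: 5 + 3 = 8.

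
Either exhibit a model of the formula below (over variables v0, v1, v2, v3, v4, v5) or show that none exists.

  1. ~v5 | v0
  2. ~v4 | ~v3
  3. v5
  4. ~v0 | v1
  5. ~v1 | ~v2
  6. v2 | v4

v0 ↦ 1; v1 ↦ 1; v2 ↦ 0; v3 ↦ 0; v4 ↦ 1; v5 ↦ 1

(v5) alone gives v5 = 1.
(v0) alone gives v0 = 1.
(v1) alone gives v1 = 1.
(~v2) alone gives v2 = 0.
(v4) alone gives v4 = 1.
(~v3) alone gives v3 = 0.
All clauses are satisfied.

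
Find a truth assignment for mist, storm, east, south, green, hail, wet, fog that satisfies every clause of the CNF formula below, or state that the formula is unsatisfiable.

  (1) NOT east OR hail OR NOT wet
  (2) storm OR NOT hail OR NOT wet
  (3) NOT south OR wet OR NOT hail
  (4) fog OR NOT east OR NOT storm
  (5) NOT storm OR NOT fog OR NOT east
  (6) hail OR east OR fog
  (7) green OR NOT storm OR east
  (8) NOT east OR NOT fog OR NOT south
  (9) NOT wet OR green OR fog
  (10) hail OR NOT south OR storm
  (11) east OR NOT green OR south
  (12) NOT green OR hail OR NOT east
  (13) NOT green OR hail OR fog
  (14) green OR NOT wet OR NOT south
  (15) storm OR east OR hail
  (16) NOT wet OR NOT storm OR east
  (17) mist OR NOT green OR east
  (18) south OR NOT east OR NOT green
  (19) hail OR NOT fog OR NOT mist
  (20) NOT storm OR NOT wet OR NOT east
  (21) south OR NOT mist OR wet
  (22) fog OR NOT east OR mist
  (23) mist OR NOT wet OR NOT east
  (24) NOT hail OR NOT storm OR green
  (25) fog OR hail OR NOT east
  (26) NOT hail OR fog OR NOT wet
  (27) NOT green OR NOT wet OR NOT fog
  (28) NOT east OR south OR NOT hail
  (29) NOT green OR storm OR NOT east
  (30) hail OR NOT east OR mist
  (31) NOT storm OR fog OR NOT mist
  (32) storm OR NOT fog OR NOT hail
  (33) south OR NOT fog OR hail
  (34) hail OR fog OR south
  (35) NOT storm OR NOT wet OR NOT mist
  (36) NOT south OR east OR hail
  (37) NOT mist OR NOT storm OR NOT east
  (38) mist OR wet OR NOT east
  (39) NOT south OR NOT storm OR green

mist ↦ false,  storm ↦ false,  east ↦ false,  south ↦ false,  green ↦ false,  hail ↦ true,  wet ↦ false,  fog ↦ false

Branch on east: set east = false.
Branch on hail: set hail = true.
Branch on storm: set storm = false.
From the singleton clause (NOT wet), wet = false.
From the singleton clause (NOT south), south = false.
From the singleton clause (NOT green), green = false.
From the singleton clause (NOT mist), mist = false.
From the singleton clause (NOT fog), fog = false.
All clauses are satisfied.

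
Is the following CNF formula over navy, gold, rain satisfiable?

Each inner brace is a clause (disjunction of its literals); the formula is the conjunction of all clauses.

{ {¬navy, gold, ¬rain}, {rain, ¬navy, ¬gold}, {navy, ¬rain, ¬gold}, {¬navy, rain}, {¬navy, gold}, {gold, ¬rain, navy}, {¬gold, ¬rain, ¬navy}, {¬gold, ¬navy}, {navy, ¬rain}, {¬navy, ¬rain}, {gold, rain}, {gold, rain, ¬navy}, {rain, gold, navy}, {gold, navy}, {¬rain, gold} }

Satisfiable

Branch on navy: set navy = False.
From the singleton clause (¬rain), rain = False.
From the singleton clause (gold), gold = True.
Every clause now holds.
A satisfying assignment: navy=False,  gold=True,  rain=False.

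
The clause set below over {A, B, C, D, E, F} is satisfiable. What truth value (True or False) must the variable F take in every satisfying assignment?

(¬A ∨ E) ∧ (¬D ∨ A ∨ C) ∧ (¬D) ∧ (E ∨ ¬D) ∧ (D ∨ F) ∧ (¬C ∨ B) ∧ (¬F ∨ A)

Suppose F = False.
From the singleton clause (¬D), D = False.
But (D) is also a unit clause — contradiction.
So every satisfying assignment has F = True.

True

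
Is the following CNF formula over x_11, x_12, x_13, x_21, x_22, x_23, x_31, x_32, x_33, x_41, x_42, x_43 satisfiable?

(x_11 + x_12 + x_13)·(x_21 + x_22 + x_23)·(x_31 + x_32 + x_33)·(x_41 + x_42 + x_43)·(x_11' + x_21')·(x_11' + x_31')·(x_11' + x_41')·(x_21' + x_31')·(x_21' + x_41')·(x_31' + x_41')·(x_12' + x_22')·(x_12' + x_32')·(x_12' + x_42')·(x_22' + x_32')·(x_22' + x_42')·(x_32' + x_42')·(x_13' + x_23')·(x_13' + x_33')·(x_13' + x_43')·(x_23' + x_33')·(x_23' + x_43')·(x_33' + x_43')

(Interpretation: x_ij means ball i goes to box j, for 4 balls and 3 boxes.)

No, unsatisfiable

Branch on x_11: set x_11 = 0.
Branch on x_12: set x_12 = 1.
(x_22') alone gives x_22 = 0.
(x_32') alone gives x_32 = 0.
(x_42') alone gives x_42 = 0.
Branch on x_21: set x_21 = 1.
(x_31') alone gives x_31 = 0.
(x_33) alone gives x_33 = 1.
(x_41') alone gives x_41 = 0.
(x_43) alone gives x_43 = 1.
But (x_43') is also a unit clause — contradiction.
So x_21 must be the other value — set x_21 = 0.
(x_23) alone gives x_23 = 1.
(x_13') alone gives x_13 = 0.
(x_33') alone gives x_33 = 0.
(x_31) alone gives x_31 = 1.
(x_41') alone gives x_41 = 0.
(x_43) alone gives x_43 = 1.
But (x_43') is also a unit clause — contradiction.
Either choice for x_21 ends in contradiction.
So x_12 must be the other value — set x_12 = 0.
(x_13) alone gives x_13 = 1.
(x_23') alone gives x_23 = 0.
(x_33') alone gives x_33 = 0.
(x_43') alone gives x_43 = 0.
Branch on x_21: set x_21 = 1.
(x_31') alone gives x_31 = 0.
(x_32) alone gives x_32 = 1.
(x_41') alone gives x_41 = 0.
(x_42) alone gives x_42 = 1.
But (x_42') is also a unit clause — contradiction.
So x_21 must be the other value — set x_21 = 0.
(x_22) alone gives x_22 = 1.
(x_32') alone gives x_32 = 0.
(x_31) alone gives x_31 = 1.
(x_41') alone gives x_41 = 0.
(x_42) alone gives x_42 = 1.
But (x_42') is also a unit clause — contradiction.
Either choice for x_21 ends in contradiction.
Either choice for x_12 ends in contradiction.
So x_11 must be the other value — set x_11 = 1.
(x_21') alone gives x_21 = 0.
(x_31') alone gives x_31 = 0.
(x_41') alone gives x_41 = 0.
Branch on x_22: set x_22 = 1.
(x_12') alone gives x_12 = 0.
(x_32') alone gives x_32 = 0.
(x_33) alone gives x_33 = 1.
(x_42') alone gives x_42 = 0.
(x_43) alone gives x_43 = 1.
But (x_43') is also a unit clause — contradiction.
So x_22 must be the other value — set x_22 = 0.
(x_23) alone gives x_23 = 1.
(x_13') alone gives x_13 = 0.
(x_33') alone gives x_33 = 0.
(x_32) alone gives x_32 = 1.
(x_12') alone gives x_12 = 0.
(x_42') alone gives x_42 = 0.
(x_43) alone gives x_43 = 1.
But (x_43') is also a unit clause — contradiction.
Either choice for x_22 ends in contradiction.
Either choice for x_11 ends in contradiction.
No assignment satisfies every clause.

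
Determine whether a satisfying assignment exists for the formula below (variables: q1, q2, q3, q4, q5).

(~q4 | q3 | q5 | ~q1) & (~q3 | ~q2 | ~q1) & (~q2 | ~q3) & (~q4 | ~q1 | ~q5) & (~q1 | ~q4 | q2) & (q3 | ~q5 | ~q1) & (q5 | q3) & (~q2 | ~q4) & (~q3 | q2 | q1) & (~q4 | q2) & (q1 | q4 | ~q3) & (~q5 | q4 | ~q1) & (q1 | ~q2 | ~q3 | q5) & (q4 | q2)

Try q2 = 1.
(~q3) alone gives q3 = 0.
(q5) alone gives q5 = 1.
(~q1) alone gives q1 = 0.
(~q4) alone gives q4 = 0.
All clauses are satisfied.
A satisfying assignment: q1 ↦ 0,  q2 ↦ 1,  q3 ↦ 0,  q4 ↦ 0,  q5 ↦ 1.

Satisfiable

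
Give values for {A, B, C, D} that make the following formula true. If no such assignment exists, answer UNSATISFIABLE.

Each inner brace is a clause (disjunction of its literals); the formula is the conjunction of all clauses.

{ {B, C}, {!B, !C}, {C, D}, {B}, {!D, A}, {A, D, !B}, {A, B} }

A ↦ true; B ↦ true; C ↦ false; D ↦ true

The clause (B) is unit, so B = true.
The clause (!C) is unit, so C = false.
The clause (D) is unit, so D = true.
The clause (A) is unit, so A = true.
Every clause now holds.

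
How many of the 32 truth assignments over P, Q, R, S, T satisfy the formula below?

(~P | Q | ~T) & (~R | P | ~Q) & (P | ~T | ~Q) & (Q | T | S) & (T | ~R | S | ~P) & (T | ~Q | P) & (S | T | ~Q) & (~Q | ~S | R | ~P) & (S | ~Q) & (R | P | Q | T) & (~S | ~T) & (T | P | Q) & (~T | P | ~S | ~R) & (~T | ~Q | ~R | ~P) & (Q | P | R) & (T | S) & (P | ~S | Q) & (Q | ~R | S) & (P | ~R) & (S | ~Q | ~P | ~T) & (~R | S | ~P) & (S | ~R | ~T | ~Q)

3

There are 2^5 = 32 truth assignments over (P, Q, R, S, T).
Split on T. With T = 1, the clauses containing T are satisfied and ~T drops from the rest; 0 of the 2^4 = 16 assignments to the other variables satisfy what remains.
With T = 0, by the same count on the reduced clause set, 3 assignments work.
Total: 0 + 3 = 3.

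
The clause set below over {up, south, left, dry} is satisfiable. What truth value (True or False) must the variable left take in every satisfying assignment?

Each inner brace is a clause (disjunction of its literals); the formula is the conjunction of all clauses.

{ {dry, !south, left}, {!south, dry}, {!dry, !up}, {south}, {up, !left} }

Suppose left = true.
Unit clause (south) forces south = true.
Unit clause (dry) forces dry = true.
Unit clause (!up) forces up = false.
Now (up) is unsatisfied and unit — conflict.
So every satisfying assignment has left = False.

False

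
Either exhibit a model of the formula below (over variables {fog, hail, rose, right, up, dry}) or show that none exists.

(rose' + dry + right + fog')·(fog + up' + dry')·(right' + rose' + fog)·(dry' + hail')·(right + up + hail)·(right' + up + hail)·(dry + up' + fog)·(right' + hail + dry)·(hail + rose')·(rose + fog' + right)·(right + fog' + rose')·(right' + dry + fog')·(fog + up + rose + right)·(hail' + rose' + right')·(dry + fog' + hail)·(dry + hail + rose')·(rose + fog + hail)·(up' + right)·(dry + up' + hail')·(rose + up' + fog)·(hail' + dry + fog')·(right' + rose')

Branch on dry: set dry = 0.
Branch on up: set up = 0.
Branch on right: set right = 1.
(hail) alone gives hail = 1.
(fog') alone gives fog = 0.
(rose') alone gives rose = 0.
Every clause now holds.

fog=0; hail=1; rose=0; right=1; up=0; dry=0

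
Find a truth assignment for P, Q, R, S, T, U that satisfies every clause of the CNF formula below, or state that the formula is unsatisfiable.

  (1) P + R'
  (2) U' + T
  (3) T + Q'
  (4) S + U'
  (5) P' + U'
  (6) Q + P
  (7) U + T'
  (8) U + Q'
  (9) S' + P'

Case P = 1:
(U') alone gives U = 0.
(T') alone gives T = 0.
(Q') alone gives Q = 0.
(S') alone gives S = 0.
No clause remains; R is free.

P: 1; Q: 0; R: 0; S: 0; T: 0; U: 0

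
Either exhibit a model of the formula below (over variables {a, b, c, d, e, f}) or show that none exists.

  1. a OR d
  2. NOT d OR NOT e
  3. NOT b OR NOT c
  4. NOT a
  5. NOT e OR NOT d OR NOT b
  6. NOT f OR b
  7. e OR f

a ↦ false,  b ↦ true,  c ↦ false,  d ↦ true,  e ↦ false,  f ↦ true

From the singleton clause (NOT a), a = false.
From the singleton clause (d), d = true.
From the singleton clause (NOT e), e = false.
From the singleton clause (f), f = true.
From the singleton clause (b), b = true.
From the singleton clause (NOT c), c = false.
Every clause now holds.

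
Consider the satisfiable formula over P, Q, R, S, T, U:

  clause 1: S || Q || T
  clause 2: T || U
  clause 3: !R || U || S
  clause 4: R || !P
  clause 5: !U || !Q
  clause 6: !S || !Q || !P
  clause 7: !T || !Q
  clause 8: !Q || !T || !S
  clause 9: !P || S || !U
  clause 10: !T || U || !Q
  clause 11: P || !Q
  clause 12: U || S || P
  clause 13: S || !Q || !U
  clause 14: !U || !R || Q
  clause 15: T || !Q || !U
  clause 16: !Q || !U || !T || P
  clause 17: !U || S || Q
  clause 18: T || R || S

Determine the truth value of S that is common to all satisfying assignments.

Suppose S = false.
Suppose Q = true.
(!U) alone gives U = false.
(T) alone gives T = true.
Now (!T) is unsatisfied and unit — conflict.
That branch fails; take Q = false instead.
(T) alone gives T = true.
(!U) alone gives U = false.
(!R) alone gives R = false.
(!P) alone gives P = false.
Now (P) is unsatisfied and unit — conflict.
Either choice for Q ends in contradiction.
So every satisfying assignment has S = True.

True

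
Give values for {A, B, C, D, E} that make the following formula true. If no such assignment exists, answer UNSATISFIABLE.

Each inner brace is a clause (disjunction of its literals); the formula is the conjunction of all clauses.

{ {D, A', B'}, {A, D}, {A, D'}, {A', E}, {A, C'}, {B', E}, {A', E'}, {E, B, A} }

Suppose A = 1.
From the singleton clause (E), E = 1.
That conflicts with the unit clause (E').
Backtrack on A: now try A = 0.
From the singleton clause (D), D = 1.
That conflicts with the unit clause (D').
Either choice for A ends in contradiction.

UNSATISFIABLE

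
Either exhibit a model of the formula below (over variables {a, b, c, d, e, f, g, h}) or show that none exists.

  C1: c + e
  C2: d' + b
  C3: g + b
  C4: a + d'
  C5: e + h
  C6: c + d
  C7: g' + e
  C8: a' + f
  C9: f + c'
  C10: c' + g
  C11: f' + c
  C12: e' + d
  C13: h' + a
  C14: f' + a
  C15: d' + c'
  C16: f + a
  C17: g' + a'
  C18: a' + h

Try c = 1.
The clause (f) is unit, so f = 1.
The clause (g) is unit, so g = 1.
The clause (e) is unit, so e = 1.
The clause (d) is unit, so d = 1.
That conflicts with the unit clause (d').
Backtrack on c: now try c = 0.
The clause (e) is unit, so e = 1.
The clause (d) is unit, so d = 1.
The clause (b) is unit, so b = 1.
The clause (a) is unit, so a = 1.
The clause (f) is unit, so f = 1.
That conflicts with the unit clause (f').
Neither c = 1 nor c = 0 works.

UNSATISFIABLE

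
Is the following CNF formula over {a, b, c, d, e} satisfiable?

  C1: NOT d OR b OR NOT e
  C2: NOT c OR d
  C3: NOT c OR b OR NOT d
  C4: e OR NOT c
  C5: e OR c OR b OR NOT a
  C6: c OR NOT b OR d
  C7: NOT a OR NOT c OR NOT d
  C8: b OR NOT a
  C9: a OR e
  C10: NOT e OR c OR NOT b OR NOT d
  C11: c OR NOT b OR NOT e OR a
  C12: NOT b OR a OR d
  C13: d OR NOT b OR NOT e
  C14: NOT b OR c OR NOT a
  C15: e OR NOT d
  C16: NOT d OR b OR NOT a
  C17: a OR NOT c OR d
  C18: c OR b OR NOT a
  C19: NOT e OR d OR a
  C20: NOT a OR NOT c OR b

Satisfiable

Case c = true:
The clause (d) is unit, so d = true.
The clause (b) is unit, so b = true.
The clause (e) is unit, so e = true.
The clause (NOT a) is unit, so a = false.
Every clause now holds.
A satisfying assignment: a ↦ false; b ↦ true; c ↦ true; d ↦ true; e ↦ true.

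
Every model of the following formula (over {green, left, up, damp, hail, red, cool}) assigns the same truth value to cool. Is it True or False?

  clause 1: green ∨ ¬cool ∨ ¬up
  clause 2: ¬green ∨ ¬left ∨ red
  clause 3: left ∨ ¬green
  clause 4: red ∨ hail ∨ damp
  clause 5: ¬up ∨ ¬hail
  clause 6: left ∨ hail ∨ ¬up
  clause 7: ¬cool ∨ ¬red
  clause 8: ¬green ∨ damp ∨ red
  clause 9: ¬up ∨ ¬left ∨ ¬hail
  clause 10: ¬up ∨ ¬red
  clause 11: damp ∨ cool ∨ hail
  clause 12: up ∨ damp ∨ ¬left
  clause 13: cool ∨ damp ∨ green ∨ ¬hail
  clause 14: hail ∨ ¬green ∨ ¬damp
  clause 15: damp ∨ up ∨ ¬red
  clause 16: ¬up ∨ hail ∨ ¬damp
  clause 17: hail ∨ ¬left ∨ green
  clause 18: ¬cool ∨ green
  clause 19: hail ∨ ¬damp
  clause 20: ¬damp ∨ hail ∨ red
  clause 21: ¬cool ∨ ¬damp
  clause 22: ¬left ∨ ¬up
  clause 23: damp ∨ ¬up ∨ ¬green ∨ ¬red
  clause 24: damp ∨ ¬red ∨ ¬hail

False

Suppose cool = True.
(¬red) alone gives red = False.
(green) alone gives green = True.
(¬left) alone gives left = False.
That conflicts with the unit clause (left).
So every satisfying assignment has cool = False.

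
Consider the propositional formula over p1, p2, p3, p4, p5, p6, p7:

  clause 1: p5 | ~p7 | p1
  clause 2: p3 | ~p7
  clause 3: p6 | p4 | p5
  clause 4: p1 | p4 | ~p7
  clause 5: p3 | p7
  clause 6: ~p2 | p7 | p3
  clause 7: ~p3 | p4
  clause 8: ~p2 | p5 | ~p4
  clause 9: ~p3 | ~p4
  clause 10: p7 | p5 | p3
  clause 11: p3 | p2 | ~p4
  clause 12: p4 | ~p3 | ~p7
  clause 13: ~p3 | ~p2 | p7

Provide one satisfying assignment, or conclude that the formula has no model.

UNSATISFIABLE

Try p3 = 1.
From the singleton clause (p4), p4 = 1.
Now (~p4) is unsatisfied and unit — conflict.
Undo p3 and try p3 = 0.
From the singleton clause (~p7), p7 = 0.
Now (p7) is unsatisfied and unit — conflict.
Both values of p3 lead to a conflict.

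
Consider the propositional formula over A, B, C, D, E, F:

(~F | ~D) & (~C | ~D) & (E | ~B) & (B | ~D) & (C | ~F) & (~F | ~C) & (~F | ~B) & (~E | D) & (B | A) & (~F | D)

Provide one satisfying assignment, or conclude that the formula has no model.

A ↦ 0; B ↦ 1; C ↦ 0; D ↦ 1; E ↦ 1; F ↦ 0

Suppose F = 0.
Suppose C = 0.
Suppose E = 1.
Unit clause (D) forces D = 1.
Unit clause (B) forces B = 1.
All clauses hold; A can take either value.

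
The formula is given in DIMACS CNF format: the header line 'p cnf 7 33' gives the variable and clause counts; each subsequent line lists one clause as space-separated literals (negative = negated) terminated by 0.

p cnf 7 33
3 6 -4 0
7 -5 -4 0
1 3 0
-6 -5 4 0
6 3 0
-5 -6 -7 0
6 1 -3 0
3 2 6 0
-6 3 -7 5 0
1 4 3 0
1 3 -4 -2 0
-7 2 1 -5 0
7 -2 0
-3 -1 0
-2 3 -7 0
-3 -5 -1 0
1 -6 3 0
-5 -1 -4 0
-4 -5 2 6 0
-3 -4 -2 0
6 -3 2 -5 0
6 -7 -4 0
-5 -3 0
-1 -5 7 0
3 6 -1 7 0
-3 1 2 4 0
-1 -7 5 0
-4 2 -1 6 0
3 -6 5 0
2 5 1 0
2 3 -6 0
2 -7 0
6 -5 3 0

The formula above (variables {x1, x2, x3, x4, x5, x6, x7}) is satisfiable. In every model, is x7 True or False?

Suppose x7 = False.
Unit clause (¬x2) forces x2 = False.
Try x5 = False.
Unit clause (x1) forces x1 = True.
Unit clause (¬x3) forces x3 = False.
Unit clause (x6) forces x6 = True.
That conflicts with the unit clause (¬x6).
That branch fails; take x5 = True instead.
Unit clause (¬x4) forces x4 = False.
Unit clause (¬x6) forces x6 = False.
Unit clause (x3) forces x3 = True.
That conflicts with the unit clause (¬x3).
Either choice for x5 ends in contradiction.
So every satisfying assignment has x7 = True.

True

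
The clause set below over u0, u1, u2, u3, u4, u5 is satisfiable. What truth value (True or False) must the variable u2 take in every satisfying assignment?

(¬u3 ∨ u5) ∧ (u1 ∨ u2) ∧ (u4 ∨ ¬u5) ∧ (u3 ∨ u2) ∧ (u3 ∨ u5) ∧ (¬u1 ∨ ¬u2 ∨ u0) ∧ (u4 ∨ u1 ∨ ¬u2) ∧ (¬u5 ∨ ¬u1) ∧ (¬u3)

True

Suppose u2 = False.
Unit clause (u1) forces u1 = True.
Unit clause (u3) forces u3 = True.
But (¬u3) is also a unit clause — contradiction.
So every satisfying assignment has u2 = True.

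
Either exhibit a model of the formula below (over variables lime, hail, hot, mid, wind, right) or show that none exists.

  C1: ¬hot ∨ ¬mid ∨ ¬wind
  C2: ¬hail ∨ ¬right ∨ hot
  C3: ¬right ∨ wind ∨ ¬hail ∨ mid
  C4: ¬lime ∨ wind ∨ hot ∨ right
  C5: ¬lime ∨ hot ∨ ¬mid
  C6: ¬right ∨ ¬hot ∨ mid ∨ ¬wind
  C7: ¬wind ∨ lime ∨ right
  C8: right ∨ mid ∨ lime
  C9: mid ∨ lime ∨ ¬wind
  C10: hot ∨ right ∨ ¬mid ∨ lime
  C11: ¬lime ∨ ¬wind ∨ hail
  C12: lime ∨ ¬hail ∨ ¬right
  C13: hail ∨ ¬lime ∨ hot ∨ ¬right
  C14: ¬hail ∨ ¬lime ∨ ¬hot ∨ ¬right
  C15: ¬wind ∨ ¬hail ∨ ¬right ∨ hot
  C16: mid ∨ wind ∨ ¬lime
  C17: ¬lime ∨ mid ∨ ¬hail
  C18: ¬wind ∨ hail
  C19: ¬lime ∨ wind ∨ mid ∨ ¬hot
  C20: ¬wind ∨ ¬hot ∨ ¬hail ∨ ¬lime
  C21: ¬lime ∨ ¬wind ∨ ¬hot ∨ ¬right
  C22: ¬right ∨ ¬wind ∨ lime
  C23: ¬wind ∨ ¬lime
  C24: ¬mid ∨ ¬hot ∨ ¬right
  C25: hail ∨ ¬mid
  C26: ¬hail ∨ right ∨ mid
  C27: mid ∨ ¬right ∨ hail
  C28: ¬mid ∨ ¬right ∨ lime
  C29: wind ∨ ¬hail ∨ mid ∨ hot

Case wind = False:
Case mid = True:
Unit clause (hail) forces hail = True.
Case right = False:
Case lime = True:
Unit clause (hot) forces hot = True.
This assignment satisfies each clause.

lime ↦ True; hail ↦ True; hot ↦ True; mid ↦ True; wind ↦ False; right ↦ False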